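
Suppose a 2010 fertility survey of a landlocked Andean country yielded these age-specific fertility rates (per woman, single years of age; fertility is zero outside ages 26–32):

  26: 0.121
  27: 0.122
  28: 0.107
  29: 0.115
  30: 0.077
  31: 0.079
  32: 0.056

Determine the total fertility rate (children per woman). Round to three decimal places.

0.677

Sum of ASFRs = 0.121 + 0.122 + 0.107 + 0.115 + 0.077 + 0.079 + 0.056 = 0.677
TFR = 0.677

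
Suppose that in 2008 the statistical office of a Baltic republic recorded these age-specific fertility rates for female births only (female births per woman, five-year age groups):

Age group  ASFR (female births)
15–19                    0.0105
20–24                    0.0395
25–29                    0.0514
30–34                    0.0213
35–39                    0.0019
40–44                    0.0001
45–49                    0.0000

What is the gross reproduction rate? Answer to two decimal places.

Sum of female ASFRs = 0.0105 + 0.0395 + 0.0514 + 0.0213 + 0.0019 + 0.0001 + 0.0000 = 0.1247
GRR = 5 × 0.1247 = 0.6235

0.62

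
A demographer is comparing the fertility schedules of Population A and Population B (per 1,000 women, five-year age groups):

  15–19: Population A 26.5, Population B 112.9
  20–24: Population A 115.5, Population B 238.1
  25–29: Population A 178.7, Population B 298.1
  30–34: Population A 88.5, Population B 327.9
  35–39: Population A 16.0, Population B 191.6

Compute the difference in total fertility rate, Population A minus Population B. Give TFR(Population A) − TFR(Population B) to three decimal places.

Population A:
  Sum of ASFRs = 26.5 + 115.5 + 178.7 + 88.5 + 16.0 = 425.2
  TFR = 5 × 425.2 / 1000 = 2.126
Population B:
  Sum of ASFRs = 112.9 + 238.1 + 298.1 + 327.9 + 191.6 = 1168.6
  TFR = 5 × 1168.6 / 1000 = 5.843
Difference = 2.126 − 5.843 = -3.717

-3.717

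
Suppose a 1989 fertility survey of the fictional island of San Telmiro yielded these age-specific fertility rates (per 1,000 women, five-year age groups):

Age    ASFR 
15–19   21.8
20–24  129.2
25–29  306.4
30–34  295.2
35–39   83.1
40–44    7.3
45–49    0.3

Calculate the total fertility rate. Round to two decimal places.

4.22

Sum of ASFRs = 21.8 + 129.2 + 306.4 + 295.2 + 83.1 + 7.3 + 0.3 = 843.3
TFR = 5 × 843.3 / 1000 = 4.2165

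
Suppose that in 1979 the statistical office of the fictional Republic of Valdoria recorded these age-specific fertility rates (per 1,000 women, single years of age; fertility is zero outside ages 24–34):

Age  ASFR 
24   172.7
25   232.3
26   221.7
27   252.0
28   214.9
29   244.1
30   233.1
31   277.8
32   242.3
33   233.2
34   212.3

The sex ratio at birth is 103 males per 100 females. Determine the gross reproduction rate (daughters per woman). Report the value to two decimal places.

1.25

Proportion female at birth = 100 / (100 + 103) = 0.49261.
Sum of ASFRs = 172.7 + 232.3 + 221.7 + 252.0 + 214.9 + 244.1 + 233.1 + 277.8 + 242.3 + 233.2 + 212.3 = 2536.4
TFR = 2536.4 / 1000 = 2.5364
GRR = 0.49261 × 2.5364 = 1.24946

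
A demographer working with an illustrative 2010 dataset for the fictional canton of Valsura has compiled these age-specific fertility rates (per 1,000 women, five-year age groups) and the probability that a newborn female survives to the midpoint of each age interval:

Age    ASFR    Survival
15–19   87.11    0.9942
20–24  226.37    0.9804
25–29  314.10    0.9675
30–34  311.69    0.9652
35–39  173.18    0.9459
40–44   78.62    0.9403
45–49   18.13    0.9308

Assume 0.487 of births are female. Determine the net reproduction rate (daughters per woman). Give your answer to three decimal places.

Proportion female at birth = 0.487.
Weighting each age-specific rate by interval width and survival:
  15–19: 5 × 87.11/1000 × 0.9942 = 0.43302
  20–24: 5 × 226.37/1000 × 0.9804 = 1.10967
  25–29: 5 × 314.10/1000 × 0.9675 = 1.51946
  30–34: 5 × 311.69/1000 × 0.9652 = 1.50422
  35–39: 5 × 173.18/1000 × 0.9459 = 0.81905
  40–44: 5 × 78.62/1000 × 0.9403 = 0.36963
  45–49: 5 × 18.13/1000 × 0.9308 = 0.08438
Sum = 5.83943
NRR = 0.487 × 5.83943 = 2.84380

2.844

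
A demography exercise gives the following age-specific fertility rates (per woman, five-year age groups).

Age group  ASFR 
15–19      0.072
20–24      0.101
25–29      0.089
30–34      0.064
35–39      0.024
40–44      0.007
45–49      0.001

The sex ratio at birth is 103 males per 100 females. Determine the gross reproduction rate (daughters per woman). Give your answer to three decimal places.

Proportion female at birth = 100 / (100 + 103) = 0.49261.
Sum of ASFRs = 0.072 + 0.101 + 0.089 + 0.064 + 0.024 + 0.007 + 0.001 = 0.358
TFR = 5 × 0.358 = 1.79
GRR = 0.49261 × 1.79 = 0.88177

0.882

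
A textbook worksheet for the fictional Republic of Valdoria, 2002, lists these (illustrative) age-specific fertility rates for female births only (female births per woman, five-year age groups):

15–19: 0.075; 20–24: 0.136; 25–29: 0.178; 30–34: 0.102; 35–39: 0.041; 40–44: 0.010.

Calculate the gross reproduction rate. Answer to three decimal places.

Sum of female ASFRs = 0.075 + 0.136 + 0.178 + 0.102 + 0.041 + 0.010 = 0.542
GRR = 5 × 0.542 = 2.71

2.710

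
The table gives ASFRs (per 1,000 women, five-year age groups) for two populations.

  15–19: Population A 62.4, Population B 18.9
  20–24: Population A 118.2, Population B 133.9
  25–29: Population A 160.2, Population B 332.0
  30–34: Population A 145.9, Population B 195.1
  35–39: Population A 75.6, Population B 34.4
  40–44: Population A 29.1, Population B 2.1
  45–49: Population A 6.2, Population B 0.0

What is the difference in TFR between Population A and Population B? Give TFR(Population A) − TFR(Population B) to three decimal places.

-0.594

Population A:
  Sum of ASFRs = 62.4 + 118.2 + 160.2 + 145.9 + 75.6 + 29.1 + 6.2 = 597.6
  TFR = 5 × 597.6 / 1000 = 2.988
Population B:
  Sum of ASFRs = 18.9 + 133.9 + 332.0 + 195.1 + 34.4 + 2.1 + 0.0 = 716.4
  TFR = 5 × 716.4 / 1000 = 3.582
Difference = 2.988 − 3.582 = -0.594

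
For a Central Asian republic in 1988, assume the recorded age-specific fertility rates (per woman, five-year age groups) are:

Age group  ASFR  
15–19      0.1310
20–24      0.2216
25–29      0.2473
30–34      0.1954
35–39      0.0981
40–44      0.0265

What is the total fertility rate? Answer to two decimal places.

Sum of ASFRs = 0.1310 + 0.2216 + 0.2473 + 0.1954 + 0.0981 + 0.0265 = 0.9199
TFR = 5 × 0.9199 = 4.5995

4.60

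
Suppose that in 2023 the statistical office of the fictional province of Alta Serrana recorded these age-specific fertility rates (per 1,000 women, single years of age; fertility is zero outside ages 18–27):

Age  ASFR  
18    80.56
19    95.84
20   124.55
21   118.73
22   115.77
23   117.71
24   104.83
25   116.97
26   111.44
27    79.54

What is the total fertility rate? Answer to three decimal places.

1.066

Sum of ASFRs = 80.56 + 95.84 + 124.55 + 118.73 + 115.77 + 117.71 + 104.83 + 116.97 + 111.44 + 79.54 = 1065.94
TFR = 1065.94 / 1000 = 1.06594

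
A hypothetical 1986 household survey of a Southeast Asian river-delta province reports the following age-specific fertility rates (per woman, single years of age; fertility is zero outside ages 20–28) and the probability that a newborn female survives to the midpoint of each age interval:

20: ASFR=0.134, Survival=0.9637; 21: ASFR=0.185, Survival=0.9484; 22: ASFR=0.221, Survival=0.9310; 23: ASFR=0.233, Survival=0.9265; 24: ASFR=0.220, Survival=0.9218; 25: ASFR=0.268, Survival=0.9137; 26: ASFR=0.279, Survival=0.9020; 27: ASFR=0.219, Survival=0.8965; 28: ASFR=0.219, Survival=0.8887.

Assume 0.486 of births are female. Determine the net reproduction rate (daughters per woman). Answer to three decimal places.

Proportion female at birth = 0.486.
Per-age-group product (1 × ASFR × survival probability):
  20: 1 × 0.134 × 0.9637 = 0.12914
  21: 1 × 0.185 × 0.9484 = 0.17545
  22: 1 × 0.221 × 0.9310 = 0.20575
  23: 1 × 0.233 × 0.9265 = 0.21587
  24: 1 × 0.220 × 0.9218 = 0.20280
  25: 1 × 0.268 × 0.9137 = 0.24487
  26: 1 × 0.279 × 0.9020 = 0.25166
  27: 1 × 0.219 × 0.8965 = 0.19633
  28: 1 × 0.219 × 0.8887 = 0.19463
Sum = 1.81650
NRR = 0.486 × 1.81650 = 0.88282
NRR < 1, so the cohort does not fully replace itself.

0.883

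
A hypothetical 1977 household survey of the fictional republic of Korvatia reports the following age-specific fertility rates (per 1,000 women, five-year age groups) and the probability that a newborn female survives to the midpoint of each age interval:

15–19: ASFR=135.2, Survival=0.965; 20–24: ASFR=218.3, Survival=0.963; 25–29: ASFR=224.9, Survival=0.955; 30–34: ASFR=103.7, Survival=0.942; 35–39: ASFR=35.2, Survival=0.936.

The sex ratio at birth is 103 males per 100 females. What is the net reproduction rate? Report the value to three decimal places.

Proportion female at birth = 100 / (100 + 103) = 0.49261.
Survival-weighted fertility by age (5·fₓ·Sₓ):
  15–19: 5 × 135.2/1000 × 0.965 = 0.65234
  20–24: 5 × 218.3/1000 × 0.963 = 1.05111
  25–29: 5 × 224.9/1000 × 0.955 = 1.07390
  30–34: 5 × 103.7/1000 × 0.942 = 0.48843
  35–39: 5 × 35.2/1000 × 0.936 = 0.16474
Sum = 3.43052
NRR = 0.49261 × 3.43052 = 1.68991

1.690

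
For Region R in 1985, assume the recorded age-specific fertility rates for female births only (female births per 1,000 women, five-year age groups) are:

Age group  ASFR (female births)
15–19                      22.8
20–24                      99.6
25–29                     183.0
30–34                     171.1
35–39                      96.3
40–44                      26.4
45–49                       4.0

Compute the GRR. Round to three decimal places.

3.016

Sum of female ASFRs = 22.8 + 99.6 + 183.0 + 171.1 + 96.3 + 26.4 + 4.0 = 603.2
GRR = 5 × 603.2 / 1000 = 3.016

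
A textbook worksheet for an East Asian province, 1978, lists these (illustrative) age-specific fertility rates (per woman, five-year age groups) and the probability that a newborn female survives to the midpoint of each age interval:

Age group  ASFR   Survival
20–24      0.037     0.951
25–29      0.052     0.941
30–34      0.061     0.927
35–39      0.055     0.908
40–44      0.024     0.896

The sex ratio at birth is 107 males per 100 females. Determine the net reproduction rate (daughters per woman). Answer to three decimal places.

0.512

Proportion female at birth = 100 / (100 + 107) = 0.48309.
Each age group contributes 5 × ASFR × survival:
  20–24: 5 × 0.037 × 0.951 = 0.17594
  25–29: 5 × 0.052 × 0.941 = 0.24466
  30–34: 5 × 0.061 × 0.927 = 0.28274
  35–39: 5 × 0.055 × 0.908 = 0.24970
  40–44: 5 × 0.024 × 0.896 = 0.10752
Sum = 1.06056
NRR = 0.48309 × 1.06056 = 0.51235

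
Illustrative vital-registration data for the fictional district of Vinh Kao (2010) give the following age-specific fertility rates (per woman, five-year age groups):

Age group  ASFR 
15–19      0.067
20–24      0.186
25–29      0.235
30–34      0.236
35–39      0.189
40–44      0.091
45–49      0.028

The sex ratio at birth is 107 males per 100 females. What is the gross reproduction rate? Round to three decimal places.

2.493

Proportion female at birth = 100 / (100 + 107) = 0.48309.
Sum of ASFRs = 0.067 + 0.186 + 0.235 + 0.236 + 0.189 + 0.091 + 0.028 = 1.032
TFR = 5 × 1.032 = 5.16
GRR = 0.48309 × 5.16 = 2.49274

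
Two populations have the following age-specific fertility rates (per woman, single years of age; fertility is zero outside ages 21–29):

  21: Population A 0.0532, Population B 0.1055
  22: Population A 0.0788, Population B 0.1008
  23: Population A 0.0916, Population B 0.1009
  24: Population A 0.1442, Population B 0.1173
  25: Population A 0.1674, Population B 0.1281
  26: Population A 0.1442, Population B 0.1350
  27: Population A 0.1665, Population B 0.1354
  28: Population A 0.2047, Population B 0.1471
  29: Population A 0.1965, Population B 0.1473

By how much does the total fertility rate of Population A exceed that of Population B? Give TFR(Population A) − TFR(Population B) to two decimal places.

Population A:
  Sum of ASFRs = 0.0532 + 0.0788 + 0.0916 + 0.1442 + 0.1674 + 0.1442 + 0.1665 + 0.2047 + 0.1965 = 1.2471
  TFR = 1.2471
Population B:
  Sum of ASFRs = 0.1055 + 0.1008 + 0.1009 + 0.1173 + 0.1281 + 0.1350 + 0.1354 + 0.1471 + 0.1473 = 1.1174
  TFR = 1.1174
Difference = 1.2471 − 1.1174 = 0.1297

0.13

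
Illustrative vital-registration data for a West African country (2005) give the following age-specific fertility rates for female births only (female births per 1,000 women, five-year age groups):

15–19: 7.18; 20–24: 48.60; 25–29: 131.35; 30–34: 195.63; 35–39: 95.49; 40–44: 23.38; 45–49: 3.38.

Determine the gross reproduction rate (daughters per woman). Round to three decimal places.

2.525

Sum of female ASFRs = 7.18 + 48.60 + 131.35 + 195.63 + 95.49 + 23.38 + 3.38 = 505.01
GRR = 5 × 505.01 / 1000 = 2.52505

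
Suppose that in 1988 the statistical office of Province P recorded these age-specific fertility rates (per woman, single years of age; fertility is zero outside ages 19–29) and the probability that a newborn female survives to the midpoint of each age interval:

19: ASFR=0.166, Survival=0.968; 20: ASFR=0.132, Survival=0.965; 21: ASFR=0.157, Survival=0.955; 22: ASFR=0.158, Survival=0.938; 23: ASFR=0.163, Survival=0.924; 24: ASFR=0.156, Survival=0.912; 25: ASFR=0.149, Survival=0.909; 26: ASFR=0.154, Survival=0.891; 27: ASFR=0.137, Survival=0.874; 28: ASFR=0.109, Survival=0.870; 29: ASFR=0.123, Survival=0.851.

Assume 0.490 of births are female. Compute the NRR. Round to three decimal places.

Proportion female at birth = 0.490.
Per-age-group product (1 × ASFR × survival probability):
  19: 1 × 0.166 × 0.968 = 0.16069
  20: 1 × 0.132 × 0.965 = 0.12738
  21: 1 × 0.157 × 0.955 = 0.14994
  22: 1 × 0.158 × 0.938 = 0.14820
  23: 1 × 0.163 × 0.924 = 0.15061
  24: 1 × 0.156 × 0.912 = 0.14227
  25: 1 × 0.149 × 0.909 = 0.13544
  26: 1 × 0.154 × 0.891 = 0.13721
  27: 1 × 0.137 × 0.874 = 0.11974
  28: 1 × 0.109 × 0.870 = 0.09483
  29: 1 × 0.123 × 0.851 = 0.10467
Sum = 1.47098
NRR = 0.490 × 1.47098 = 0.72078

0.721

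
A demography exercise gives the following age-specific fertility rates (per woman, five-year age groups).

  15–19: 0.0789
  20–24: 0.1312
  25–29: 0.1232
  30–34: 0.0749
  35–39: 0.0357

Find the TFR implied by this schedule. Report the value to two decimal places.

2.22

Sum of ASFRs = 0.0789 + 0.1312 + 0.1232 + 0.0749 + 0.0357 = 0.4439
TFR = 5 × 0.4439 = 2.2195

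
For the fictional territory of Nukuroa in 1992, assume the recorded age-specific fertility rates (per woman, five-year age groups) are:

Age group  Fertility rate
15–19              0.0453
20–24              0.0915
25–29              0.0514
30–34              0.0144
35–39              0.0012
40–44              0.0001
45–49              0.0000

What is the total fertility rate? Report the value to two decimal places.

1.02

Sum of ASFRs = 0.0453 + 0.0915 + 0.0514 + 0.0144 + 0.0012 + 0.0001 + 0.0000 = 0.2039
TFR = 5 × 0.2039 = 1.0195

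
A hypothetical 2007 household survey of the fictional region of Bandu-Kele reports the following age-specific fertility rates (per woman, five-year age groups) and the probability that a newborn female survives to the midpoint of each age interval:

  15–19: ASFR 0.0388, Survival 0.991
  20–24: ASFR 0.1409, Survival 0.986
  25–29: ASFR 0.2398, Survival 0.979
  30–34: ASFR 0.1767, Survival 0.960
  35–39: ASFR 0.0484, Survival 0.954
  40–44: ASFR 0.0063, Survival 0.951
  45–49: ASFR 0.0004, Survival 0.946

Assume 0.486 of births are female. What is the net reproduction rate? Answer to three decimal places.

Proportion female at birth = 0.486.
Survival-weighted fertility by age (5·fₓ·Sₓ):
  15–19: 5 × 0.0388 × 0.991 = 0.19225
  20–24: 5 × 0.1409 × 0.986 = 0.69464
  25–29: 5 × 0.2398 × 0.979 = 1.17382
  30–34: 5 × 0.1767 × 0.960 = 0.84816
  35–39: 5 × 0.0484 × 0.954 = 0.23087
  40–44: 5 × 0.0063 × 0.951 = 0.02996
  45–49: 5 × 0.0004 × 0.946 = 0.00189
Sum = 3.17159
NRR = 0.486 × 3.17159 = 1.54139

1.541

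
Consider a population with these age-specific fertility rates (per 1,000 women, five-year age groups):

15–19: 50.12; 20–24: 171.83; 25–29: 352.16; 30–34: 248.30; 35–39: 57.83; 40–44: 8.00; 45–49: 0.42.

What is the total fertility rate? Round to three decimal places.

4.443

Sum of ASFRs = 50.12 + 171.83 + 352.16 + 248.30 + 57.83 + 8.00 + 0.42 = 888.66
TFR = 5 × 888.66 / 1000 = 4.4433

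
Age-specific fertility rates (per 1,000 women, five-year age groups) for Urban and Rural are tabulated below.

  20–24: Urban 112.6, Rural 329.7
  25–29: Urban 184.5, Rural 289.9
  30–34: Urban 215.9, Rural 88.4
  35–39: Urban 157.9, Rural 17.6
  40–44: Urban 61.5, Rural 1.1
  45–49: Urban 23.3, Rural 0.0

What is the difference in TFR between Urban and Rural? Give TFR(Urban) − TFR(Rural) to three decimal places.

0.145

Urban:
  Sum of ASFRs = 112.6 + 184.5 + 215.9 + 157.9 + 61.5 + 23.3 = 755.7
  TFR = 5 × 755.7 / 1000 = 3.7785
Rural:
  Sum of ASFRs = 329.7 + 289.9 + 88.4 + 17.6 + 1.1 + 0.0 = 726.7
  TFR = 5 × 726.7 / 1000 = 3.6335
Difference = 3.7785 − 3.6335 = 0.145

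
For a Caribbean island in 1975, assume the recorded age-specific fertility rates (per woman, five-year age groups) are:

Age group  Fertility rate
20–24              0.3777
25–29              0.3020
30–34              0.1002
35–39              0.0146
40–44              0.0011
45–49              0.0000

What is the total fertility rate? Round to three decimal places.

3.978

Sum of ASFRs = 0.3777 + 0.3020 + 0.1002 + 0.0146 + 0.0011 + 0.0000 = 0.7956
TFR = 5 × 0.7956 = 3.978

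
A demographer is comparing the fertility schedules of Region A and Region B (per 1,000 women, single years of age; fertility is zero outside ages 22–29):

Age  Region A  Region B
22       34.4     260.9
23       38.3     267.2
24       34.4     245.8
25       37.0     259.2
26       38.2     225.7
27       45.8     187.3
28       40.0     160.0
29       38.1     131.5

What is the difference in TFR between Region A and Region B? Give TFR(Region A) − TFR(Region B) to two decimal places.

-1.43

Region A:
  Sum of ASFRs = 34.4 + 38.3 + 34.4 + 37.0 + 38.2 + 45.8 + 40.0 + 38.1 = 306.2
  TFR = 306.2 / 1000 = 0.3062
Region B:
  Sum of ASFRs = 260.9 + 267.2 + 245.8 + 259.2 + 225.7 + 187.3 + 160.0 + 131.5 = 1737.6
  TFR = 1737.6 / 1000 = 1.7376
Difference = 0.3062 − 1.7376 = -1.4314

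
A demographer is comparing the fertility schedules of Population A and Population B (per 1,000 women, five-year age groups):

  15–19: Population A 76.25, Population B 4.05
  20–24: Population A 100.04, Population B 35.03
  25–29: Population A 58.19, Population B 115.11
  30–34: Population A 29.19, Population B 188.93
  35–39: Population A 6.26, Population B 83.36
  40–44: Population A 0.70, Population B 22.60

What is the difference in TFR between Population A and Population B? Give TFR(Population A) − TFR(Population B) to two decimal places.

-0.89

Population A:
  Sum of ASFRs = 76.25 + 100.04 + 58.19 + 29.19 + 6.26 + 0.70 = 270.63
  TFR = 5 × 270.63 / 1000 = 1.35315
Population B:
  Sum of ASFRs = 4.05 + 35.03 + 115.11 + 188.93 + 83.36 + 22.60 = 449.08
  TFR = 5 × 449.08 / 1000 = 2.2454
Difference = 1.35315 − 2.2454 = -0.89225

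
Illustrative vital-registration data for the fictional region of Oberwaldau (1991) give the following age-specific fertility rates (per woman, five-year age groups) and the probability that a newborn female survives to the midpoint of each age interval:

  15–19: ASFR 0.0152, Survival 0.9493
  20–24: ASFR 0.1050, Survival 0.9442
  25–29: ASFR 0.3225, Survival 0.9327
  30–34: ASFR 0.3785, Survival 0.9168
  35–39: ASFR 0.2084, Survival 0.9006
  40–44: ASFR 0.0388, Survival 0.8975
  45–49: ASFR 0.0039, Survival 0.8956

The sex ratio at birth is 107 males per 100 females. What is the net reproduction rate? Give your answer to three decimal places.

Proportion female at birth = 100 / (100 + 107) = 0.48309.
Per-age-group product (5 × ASFR × survival probability):
  15–19: 5 × 0.0152 × 0.9493 = 0.07215
  20–24: 5 × 0.1050 × 0.9442 = 0.49571
  25–29: 5 × 0.3225 × 0.9327 = 1.50398
  30–34: 5 × 0.3785 × 0.9168 = 1.73504
  35–39: 5 × 0.2084 × 0.9006 = 0.93843
  40–44: 5 × 0.0388 × 0.8975 = 0.17412
  45–49: 5 × 0.0039 × 0.8956 = 0.01746
Sum = 4.93689
NRR = 0.48309 × 4.93689 = 2.38496

2.385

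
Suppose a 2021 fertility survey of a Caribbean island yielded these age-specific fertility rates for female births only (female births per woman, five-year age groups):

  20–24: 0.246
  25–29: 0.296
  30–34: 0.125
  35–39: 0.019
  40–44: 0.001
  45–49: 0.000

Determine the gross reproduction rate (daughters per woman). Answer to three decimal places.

3.435

Sum of female ASFRs = 0.246 + 0.296 + 0.125 + 0.019 + 0.001 + 0.000 = 0.687
GRR = 5 × 0.687 = 3.435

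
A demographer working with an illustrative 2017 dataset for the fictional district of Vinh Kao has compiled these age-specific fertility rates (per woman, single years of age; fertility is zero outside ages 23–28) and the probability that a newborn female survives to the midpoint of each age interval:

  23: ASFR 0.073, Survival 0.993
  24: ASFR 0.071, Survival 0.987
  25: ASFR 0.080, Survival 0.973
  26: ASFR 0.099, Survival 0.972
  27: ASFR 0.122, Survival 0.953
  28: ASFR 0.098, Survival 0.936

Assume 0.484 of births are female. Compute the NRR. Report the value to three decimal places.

Proportion female at birth = 0.484.
Each age group contributes 1 × ASFR × survival:
  23: 1 × 0.073 × 0.993 = 0.07249
  24: 1 × 0.071 × 0.987 = 0.07008
  25: 1 × 0.080 × 0.973 = 0.07784
  26: 1 × 0.099 × 0.972 = 0.09623
  27: 1 × 0.122 × 0.953 = 0.11627
  28: 1 × 0.098 × 0.936 = 0.09173
Sum = 0.52464
NRR = 0.484 × 0.52464 = 0.25393
NRR < 1, so the cohort does not fully replace itself.

0.254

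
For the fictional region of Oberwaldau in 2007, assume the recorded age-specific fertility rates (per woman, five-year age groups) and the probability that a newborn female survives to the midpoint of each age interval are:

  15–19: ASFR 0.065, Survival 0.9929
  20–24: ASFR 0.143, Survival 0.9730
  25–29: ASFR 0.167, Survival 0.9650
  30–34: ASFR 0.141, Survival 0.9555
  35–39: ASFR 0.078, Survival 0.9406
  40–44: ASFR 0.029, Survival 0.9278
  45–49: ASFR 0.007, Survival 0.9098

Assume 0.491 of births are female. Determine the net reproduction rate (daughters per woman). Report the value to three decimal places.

1.488

Proportion female at birth = 0.491.
Weighting each age-specific rate by interval width and survival:
  15–19: 5 × 0.065 × 0.9929 = 0.32269
  20–24: 5 × 0.143 × 0.9730 = 0.69570
  25–29: 5 × 0.167 × 0.9650 = 0.80578
  30–34: 5 × 0.141 × 0.9555 = 0.67363
  35–39: 5 × 0.078 × 0.9406 = 0.36683
  40–44: 5 × 0.029 × 0.9278 = 0.13453
  45–49: 5 × 0.007 × 0.9098 = 0.03184
Sum = 3.03100
NRR = 0.491 × 3.03100 = 1.48822
NRR > 1, so each generation more than replaces itself.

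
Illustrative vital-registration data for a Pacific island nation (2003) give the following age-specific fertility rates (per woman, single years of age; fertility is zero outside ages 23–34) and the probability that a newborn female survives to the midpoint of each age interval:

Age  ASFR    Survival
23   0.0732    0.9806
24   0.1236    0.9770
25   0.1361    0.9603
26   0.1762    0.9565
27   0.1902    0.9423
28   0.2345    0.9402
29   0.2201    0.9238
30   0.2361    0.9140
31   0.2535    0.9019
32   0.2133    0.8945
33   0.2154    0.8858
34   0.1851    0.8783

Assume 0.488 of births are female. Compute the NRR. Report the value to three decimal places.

Proportion female at birth = 0.488.
Weighting each age-specific rate by interval width and survival:
  23: 1 × 0.0732 × 0.9806 = 0.07178
  24: 1 × 0.1236 × 0.9770 = 0.12076
  25: 1 × 0.1361 × 0.9603 = 0.13070
  26: 1 × 0.1762 × 0.9565 = 0.16854
  27: 1 × 0.1902 × 0.9423 = 0.17923
  28: 1 × 0.2345 × 0.9402 = 0.22048
  29: 1 × 0.2201 × 0.9238 = 0.20333
  30: 1 × 0.2361 × 0.9140 = 0.21580
  31: 1 × 0.2535 × 0.9019 = 0.22863
  32: 1 × 0.2133 × 0.8945 = 0.19080
  33: 1 × 0.2154 × 0.8858 = 0.19080
  34: 1 × 0.1851 × 0.8783 = 0.16257
Sum = 2.08342
NRR = 0.488 × 2.08342 = 1.01671

1.017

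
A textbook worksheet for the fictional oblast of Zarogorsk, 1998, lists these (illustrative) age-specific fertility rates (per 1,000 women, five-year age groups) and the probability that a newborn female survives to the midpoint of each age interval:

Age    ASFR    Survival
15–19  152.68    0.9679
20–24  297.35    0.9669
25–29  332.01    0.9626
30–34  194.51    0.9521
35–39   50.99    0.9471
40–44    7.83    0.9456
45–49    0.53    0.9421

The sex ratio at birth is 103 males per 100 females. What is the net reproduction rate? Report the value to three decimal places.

2.454

Proportion female at birth = 100 / (100 + 103) = 0.49261.
Per-age-group product (5 × ASFR × survival probability):
  15–19: 5 × 152.68/1000 × 0.9679 = 0.73889
  20–24: 5 × 297.35/1000 × 0.9669 = 1.43754
  25–29: 5 × 332.01/1000 × 0.9626 = 1.59796
  30–34: 5 × 194.51/1000 × 0.9521 = 0.92596
  35–39: 5 × 50.99/1000 × 0.9471 = 0.24146
  40–44: 5 × 7.83/1000 × 0.9456 = 0.03702
  45–49: 5 × 0.53/1000 × 0.9421 = 0.00250
Sum = 4.98133
NRR = 0.49261 × 4.98133 = 2.45385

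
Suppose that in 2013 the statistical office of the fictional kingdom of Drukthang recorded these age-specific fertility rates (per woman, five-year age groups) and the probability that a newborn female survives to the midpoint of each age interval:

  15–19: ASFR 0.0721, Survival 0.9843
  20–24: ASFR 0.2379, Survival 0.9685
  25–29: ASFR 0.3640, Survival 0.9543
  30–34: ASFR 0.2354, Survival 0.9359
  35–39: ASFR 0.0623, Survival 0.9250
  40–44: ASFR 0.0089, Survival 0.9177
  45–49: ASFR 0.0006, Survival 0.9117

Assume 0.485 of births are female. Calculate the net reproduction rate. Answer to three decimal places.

2.268

Proportion female at birth = 0.485.
Per-age-group product (5 × ASFR × survival probability):
  15–19: 5 × 0.0721 × 0.9843 = 0.35484
  20–24: 5 × 0.2379 × 0.9685 = 1.15203
  25–29: 5 × 0.3640 × 0.9543 = 1.73683
  30–34: 5 × 0.2354 × 0.9359 = 1.10155
  35–39: 5 × 0.0623 × 0.9250 = 0.28814
  40–44: 5 × 0.0089 × 0.9177 = 0.04084
  45–49: 5 × 0.0006 × 0.9117 = 0.00274
Sum = 4.67697
NRR = 0.485 × 4.67697 = 2.26833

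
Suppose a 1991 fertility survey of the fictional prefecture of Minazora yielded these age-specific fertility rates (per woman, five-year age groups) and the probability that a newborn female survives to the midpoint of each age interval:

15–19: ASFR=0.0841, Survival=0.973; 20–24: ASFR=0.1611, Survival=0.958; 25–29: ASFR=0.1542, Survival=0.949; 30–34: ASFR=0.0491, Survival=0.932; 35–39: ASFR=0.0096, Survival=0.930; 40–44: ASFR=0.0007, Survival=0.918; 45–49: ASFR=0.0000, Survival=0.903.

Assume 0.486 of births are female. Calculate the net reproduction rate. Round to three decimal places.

1.064

Proportion female at birth = 0.486.
Each age group contributes 5 × ASFR × survival:
  15–19: 5 × 0.0841 × 0.973 = 0.40915
  20–24: 5 × 0.1611 × 0.958 = 0.77167
  25–29: 5 × 0.1542 × 0.949 = 0.73168
  30–34: 5 × 0.0491 × 0.932 = 0.22881
  35–39: 5 × 0.0096 × 0.930 = 0.04464
  40–44: 5 × 0.0007 × 0.918 = 0.00321
  45–49: 5 × 0.0000 × 0.903 = 0.00000
Sum = 2.18916
NRR = 0.486 × 2.18916 = 1.06393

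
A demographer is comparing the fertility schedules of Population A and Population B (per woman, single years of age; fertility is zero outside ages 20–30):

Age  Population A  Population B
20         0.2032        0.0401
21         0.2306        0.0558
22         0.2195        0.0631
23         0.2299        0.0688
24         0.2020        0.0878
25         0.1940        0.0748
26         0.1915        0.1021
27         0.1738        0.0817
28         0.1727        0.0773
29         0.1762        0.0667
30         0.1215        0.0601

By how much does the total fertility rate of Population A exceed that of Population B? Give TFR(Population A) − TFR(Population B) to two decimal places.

1.34

Population A:
  Sum of ASFRs = 0.2032 + 0.2306 + 0.2195 + 0.2299 + 0.2020 + 0.1940 + 0.1915 + 0.1738 + 0.1727 + 0.1762 + 0.1215 = 2.1149
  TFR = 2.1149
Population B:
  Sum of ASFRs = 0.0401 + 0.0558 + 0.0631 + 0.0688 + 0.0878 + 0.0748 + 0.1021 + 0.0817 + 0.0773 + 0.0667 + 0.0601 = 0.7783
  TFR = 0.7783
Difference = 2.1149 − 0.7783 = 1.3366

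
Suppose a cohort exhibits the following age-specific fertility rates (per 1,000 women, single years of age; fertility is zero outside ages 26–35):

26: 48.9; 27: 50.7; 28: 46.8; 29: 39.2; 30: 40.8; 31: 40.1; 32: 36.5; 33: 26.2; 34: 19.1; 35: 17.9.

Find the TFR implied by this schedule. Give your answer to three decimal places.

Sum of ASFRs = 48.9 + 50.7 + 46.8 + 39.2 + 40.8 + 40.1 + 36.5 + 26.2 + 19.1 + 17.9 = 366.2
TFR = 366.2 / 1000 = 0.3662

0.366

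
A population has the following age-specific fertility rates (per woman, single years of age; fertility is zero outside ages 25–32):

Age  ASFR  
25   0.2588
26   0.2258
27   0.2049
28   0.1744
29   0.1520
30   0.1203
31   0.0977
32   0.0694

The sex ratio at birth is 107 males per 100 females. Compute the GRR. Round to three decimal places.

Proportion female at birth = 100 / (100 + 107) = 0.48309.
Sum of ASFRs = 0.2588 + 0.2258 + 0.2049 + 0.1744 + 0.1520 + 0.1203 + 0.0977 + 0.0694 = 1.3033
TFR = 1.3033
GRR = 0.48309 × 1.3033 = 0.62961

0.630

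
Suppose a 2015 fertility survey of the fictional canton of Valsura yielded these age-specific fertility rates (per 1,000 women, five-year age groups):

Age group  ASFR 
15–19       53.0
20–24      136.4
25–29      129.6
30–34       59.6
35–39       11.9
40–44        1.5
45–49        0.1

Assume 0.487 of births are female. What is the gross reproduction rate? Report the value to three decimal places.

Proportion female at birth = 0.487.
Sum of ASFRs = 53.0 + 136.4 + 129.6 + 59.6 + 11.9 + 1.5 + 0.1 = 392.1
TFR = 5 × 392.1 / 1000 = 1.9605
GRR = 0.487 × 1.9605 = 0.95476

0.955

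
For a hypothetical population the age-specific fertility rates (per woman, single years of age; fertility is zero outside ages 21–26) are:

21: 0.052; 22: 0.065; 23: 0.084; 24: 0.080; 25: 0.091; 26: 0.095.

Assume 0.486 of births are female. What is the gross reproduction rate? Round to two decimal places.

0.23

Proportion female at birth = 0.486.
Sum of ASFRs = 0.052 + 0.065 + 0.084 + 0.080 + 0.091 + 0.095 = 0.467
TFR = 0.467
GRR = 0.486 × 0.467 = 0.22696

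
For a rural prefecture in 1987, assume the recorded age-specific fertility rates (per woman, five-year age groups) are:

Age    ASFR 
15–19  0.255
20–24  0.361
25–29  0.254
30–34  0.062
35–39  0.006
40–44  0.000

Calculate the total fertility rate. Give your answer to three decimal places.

Sum of ASFRs = 0.255 + 0.361 + 0.254 + 0.062 + 0.006 + 0.000 = 0.938
TFR = 5 × 0.938 = 4.69

4.690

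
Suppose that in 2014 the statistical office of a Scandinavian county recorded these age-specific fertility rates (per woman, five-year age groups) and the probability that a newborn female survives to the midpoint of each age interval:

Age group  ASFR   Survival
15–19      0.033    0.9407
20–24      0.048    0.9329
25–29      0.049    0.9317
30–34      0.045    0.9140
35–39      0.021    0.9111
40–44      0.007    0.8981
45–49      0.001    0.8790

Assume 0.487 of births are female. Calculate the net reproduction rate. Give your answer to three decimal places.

0.460

Proportion female at birth = 0.487.
Each age group contributes 5 × ASFR × survival:
  15–19: 5 × 0.033 × 0.9407 = 0.15522
  20–24: 5 × 0.048 × 0.9329 = 0.22390
  25–29: 5 × 0.049 × 0.9317 = 0.22827
  30–34: 5 × 0.045 × 0.9140 = 0.20565
  35–39: 5 × 0.021 × 0.9111 = 0.09567
  40–44: 5 × 0.007 × 0.8981 = 0.03143
  45–49: 5 × 0.001 × 0.8790 = 0.00440
Sum = 0.94454
NRR = 0.487 × 0.94454 = 0.45999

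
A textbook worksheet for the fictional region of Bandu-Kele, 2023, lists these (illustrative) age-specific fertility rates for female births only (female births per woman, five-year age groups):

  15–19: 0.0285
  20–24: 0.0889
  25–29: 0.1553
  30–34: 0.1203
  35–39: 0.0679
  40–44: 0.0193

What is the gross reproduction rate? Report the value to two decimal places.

Sum of female ASFRs = 0.0285 + 0.0889 + 0.1553 + 0.1203 + 0.0679 + 0.0193 = 0.4802
GRR = 5 × 0.4802 = 2.401

2.40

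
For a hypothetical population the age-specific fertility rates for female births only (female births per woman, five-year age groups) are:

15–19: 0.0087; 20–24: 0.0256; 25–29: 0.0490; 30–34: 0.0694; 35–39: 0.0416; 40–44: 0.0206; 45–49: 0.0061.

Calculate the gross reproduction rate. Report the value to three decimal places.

1.105

Sum of female ASFRs = 0.0087 + 0.0256 + 0.0490 + 0.0694 + 0.0416 + 0.0206 + 0.0061 = 0.2210
GRR = 5 × 0.2210 = 1.105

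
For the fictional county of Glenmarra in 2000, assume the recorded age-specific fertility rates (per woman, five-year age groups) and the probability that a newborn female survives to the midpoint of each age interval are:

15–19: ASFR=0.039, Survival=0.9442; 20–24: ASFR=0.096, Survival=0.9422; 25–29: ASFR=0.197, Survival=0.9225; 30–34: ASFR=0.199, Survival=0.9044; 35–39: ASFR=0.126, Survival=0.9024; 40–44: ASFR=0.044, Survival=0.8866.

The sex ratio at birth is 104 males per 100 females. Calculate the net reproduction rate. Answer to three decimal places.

1.573

Proportion female at birth = 100 / (100 + 104) = 0.49020.
Per-age-group product (5 × ASFR × survival probability):
  15–19: 5 × 0.039 × 0.9442 = 0.18412
  20–24: 5 × 0.096 × 0.9422 = 0.45226
  25–29: 5 × 0.197 × 0.9225 = 0.90866
  30–34: 5 × 0.199 × 0.9044 = 0.89988
  35–39: 5 × 0.126 × 0.9024 = 0.56851
  40–44: 5 × 0.044 × 0.8866 = 0.19505
Sum = 3.20848
NRR = 0.49020 × 3.20848 = 1.57280
With NRR above 1 the population is above replacement fertility.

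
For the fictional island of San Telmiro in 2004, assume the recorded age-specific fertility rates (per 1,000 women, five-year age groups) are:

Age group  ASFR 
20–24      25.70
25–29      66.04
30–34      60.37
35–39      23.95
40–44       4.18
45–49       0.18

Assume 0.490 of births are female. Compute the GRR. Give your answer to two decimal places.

Proportion female at birth = 0.490.
Sum of ASFRs = 25.70 + 66.04 + 60.37 + 23.95 + 4.18 + 0.18 = 180.42
TFR = 5 × 180.42 / 1000 = 0.9021
GRR = 0.490 × 0.9021 = 0.44203

0.44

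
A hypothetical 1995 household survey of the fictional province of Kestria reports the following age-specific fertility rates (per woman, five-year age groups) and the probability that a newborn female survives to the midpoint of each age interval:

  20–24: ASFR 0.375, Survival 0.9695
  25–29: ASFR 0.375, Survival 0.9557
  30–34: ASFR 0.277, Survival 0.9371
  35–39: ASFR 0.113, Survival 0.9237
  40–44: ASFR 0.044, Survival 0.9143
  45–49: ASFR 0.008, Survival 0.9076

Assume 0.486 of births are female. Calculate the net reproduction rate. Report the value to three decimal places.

Proportion female at birth = 0.486.
Weighting each age-specific rate by interval width and survival:
  20–24: 5 × 0.375 × 0.9695 = 1.81781
  25–29: 5 × 0.375 × 0.9557 = 1.79194
  30–34: 5 × 0.277 × 0.9371 = 1.29788
  35–39: 5 × 0.113 × 0.9237 = 0.52189
  40–44: 5 × 0.044 × 0.9143 = 0.20115
  45–49: 5 × 0.008 × 0.9076 = 0.03630
Sum = 5.66697
NRR = 0.486 × 5.66697 = 2.75415
An NRR exceeding 1 indicates intrinsic growth under these rates.

2.754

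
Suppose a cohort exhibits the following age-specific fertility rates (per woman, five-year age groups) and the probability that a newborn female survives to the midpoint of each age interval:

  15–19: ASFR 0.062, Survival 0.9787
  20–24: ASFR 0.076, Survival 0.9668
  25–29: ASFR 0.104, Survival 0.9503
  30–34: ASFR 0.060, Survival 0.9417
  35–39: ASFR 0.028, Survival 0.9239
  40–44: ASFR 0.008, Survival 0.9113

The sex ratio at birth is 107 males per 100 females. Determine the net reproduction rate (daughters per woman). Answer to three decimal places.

Proportion female at birth = 100 / (100 + 107) = 0.48309.
Weighting each age-specific rate by interval width and survival:
  15–19: 5 × 0.062 × 0.9787 = 0.30340
  20–24: 5 × 0.076 × 0.9668 = 0.36738
  25–29: 5 × 0.104 × 0.9503 = 0.49416
  30–34: 5 × 0.060 × 0.9417 = 0.28251
  35–39: 5 × 0.028 × 0.9239 = 0.12935
  40–44: 5 × 0.008 × 0.9113 = 0.03645
Sum = 1.61325
NRR = 0.48309 × 1.61325 = 0.77934
An NRR under 1 implies long-run decline under these rates.

0.779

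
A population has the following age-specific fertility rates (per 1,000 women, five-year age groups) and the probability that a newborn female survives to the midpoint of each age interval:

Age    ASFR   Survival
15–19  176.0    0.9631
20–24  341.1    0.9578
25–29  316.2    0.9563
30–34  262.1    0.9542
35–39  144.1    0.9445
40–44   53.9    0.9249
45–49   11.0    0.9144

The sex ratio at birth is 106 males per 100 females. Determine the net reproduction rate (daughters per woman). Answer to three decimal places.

3.021

Proportion female at birth = 100 / (100 + 106) = 0.48544.
Weighting each age-specific rate by interval width and survival:
  15–19: 5 × 176.0/1000 × 0.9631 = 0.84753
  20–24: 5 × 341.1/1000 × 0.9578 = 1.63353
  25–29: 5 × 316.2/1000 × 0.9563 = 1.51191
  30–34: 5 × 262.1/1000 × 0.9542 = 1.25048
  35–39: 5 × 144.1/1000 × 0.9445 = 0.68051
  40–44: 5 × 53.9/1000 × 0.9249 = 0.24926
  45–49: 5 × 11.0/1000 × 0.9144 = 0.05029
Sum = 6.22351
NRR = 0.48544 × 6.22351 = 3.02114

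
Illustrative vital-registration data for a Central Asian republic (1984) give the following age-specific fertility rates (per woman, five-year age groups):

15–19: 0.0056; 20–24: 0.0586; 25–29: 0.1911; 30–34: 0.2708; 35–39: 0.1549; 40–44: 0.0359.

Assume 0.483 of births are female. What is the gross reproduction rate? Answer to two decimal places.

1.73

Proportion female at birth = 0.483.
Sum of ASFRs = 0.0056 + 0.0586 + 0.1911 + 0.2708 + 0.1549 + 0.0359 = 0.7169
TFR = 5 × 0.7169 = 3.5845
GRR = 0.483 × 3.5845 = 1.73131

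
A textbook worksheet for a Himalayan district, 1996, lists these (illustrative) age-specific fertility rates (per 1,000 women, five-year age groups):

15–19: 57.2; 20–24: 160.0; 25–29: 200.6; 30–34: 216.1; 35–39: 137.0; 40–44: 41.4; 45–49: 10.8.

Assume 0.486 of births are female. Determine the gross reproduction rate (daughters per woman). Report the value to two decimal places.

2.00

Proportion female at birth = 0.486.
Sum of ASFRs = 57.2 + 160.0 + 200.6 + 216.1 + 137.0 + 41.4 + 10.8 = 823.1
TFR = 5 × 823.1 / 1000 = 4.1155
GRR = 0.486 × 4.1155 = 2.00013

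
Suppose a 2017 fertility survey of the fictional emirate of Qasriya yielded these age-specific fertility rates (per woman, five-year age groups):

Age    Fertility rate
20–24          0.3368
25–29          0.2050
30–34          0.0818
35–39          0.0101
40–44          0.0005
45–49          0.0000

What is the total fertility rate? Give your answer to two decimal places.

3.17

Sum of ASFRs = 0.3368 + 0.2050 + 0.0818 + 0.0101 + 0.0005 + 0.0000 = 0.6342
TFR = 5 × 0.6342 = 3.171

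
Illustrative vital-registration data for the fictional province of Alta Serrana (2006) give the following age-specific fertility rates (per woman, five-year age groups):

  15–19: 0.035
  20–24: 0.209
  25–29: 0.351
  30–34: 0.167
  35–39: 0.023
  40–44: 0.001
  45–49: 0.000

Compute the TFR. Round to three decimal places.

3.930

Sum of ASFRs = 0.035 + 0.209 + 0.351 + 0.167 + 0.023 + 0.001 + 0.000 = 0.786
TFR = 5 × 0.786 = 3.93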